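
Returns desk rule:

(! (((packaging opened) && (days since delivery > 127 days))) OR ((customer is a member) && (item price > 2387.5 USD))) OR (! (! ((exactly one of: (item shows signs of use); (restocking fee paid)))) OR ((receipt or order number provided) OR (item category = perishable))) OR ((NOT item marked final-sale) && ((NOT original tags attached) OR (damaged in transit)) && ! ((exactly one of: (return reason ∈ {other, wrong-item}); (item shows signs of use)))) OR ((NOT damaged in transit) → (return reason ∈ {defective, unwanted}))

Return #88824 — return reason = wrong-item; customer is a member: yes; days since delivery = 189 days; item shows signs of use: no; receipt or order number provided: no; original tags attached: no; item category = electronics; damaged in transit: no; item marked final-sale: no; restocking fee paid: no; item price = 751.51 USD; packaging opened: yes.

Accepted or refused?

Atomic conditions:
  packaging opened: yes → true
  days since delivery > 127 days: 189 > 127 is true
  customer is a member: yes → true
  item price > 2387.5 USD: 751.51 > 2387.5 is false
  item shows signs of use: no → false
  restocking fee paid: no → false
  receipt or order number provided: no → false
  item category = perishable: electronics == perishable is false
  NOT item marked final-sale: no → true
  NOT original tags attached: no → true
  damaged in transit: no → false
  return reason ∈ {other, wrong-item}: wrong-item is in the set → true
  NOT damaged in transit: no → true
  return reason ∈ {defective, unwanted}: wrong-item is not in the set → false
Combine:
[1.1.1] true AND true = true
[1.1] NOT true = false
[1.2] true AND false = false
[1] false OR false = false
[2.1.1.1] exactly-one(false, false) = false
[2.1.1] NOT false = true
[2.1] NOT true = false
[2.2] false OR false = false
[2] false OR false = false
[3.2] true OR false = true
[3.3.1] exactly-one(true, false) = true
[3.3] NOT true = false
[3] true AND true AND false = false
[4] true → false = false
[root] false OR false OR false OR false = false
Overall: false → refused

Refused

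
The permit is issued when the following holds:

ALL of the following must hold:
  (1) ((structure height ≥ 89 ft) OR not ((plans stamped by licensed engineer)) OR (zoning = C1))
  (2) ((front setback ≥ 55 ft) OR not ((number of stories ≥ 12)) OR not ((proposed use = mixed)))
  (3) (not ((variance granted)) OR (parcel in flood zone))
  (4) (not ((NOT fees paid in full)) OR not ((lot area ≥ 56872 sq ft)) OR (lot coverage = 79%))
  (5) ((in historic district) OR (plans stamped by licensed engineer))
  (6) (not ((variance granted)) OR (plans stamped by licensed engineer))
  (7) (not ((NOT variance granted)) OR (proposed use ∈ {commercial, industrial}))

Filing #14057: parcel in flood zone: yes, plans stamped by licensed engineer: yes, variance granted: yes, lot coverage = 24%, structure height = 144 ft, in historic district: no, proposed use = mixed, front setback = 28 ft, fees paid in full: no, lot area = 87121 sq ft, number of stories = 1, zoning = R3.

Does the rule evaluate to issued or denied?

Denied

Atomic conditions:
  structure height ≥ 89 ft: 144 ≥ 89 is true
  plans stamped by licensed engineer: yes → true
  zoning = C1: R3 == C1 is false
  front setback ≥ 55 ft: 28 ≥ 55 is false
  number of stories ≥ 12: 1 ≥ 12 is false
  proposed use = mixed: mixed == mixed is true
  variance granted: yes → true
  parcel in flood zone: yes → true
  NOT fees paid in full: no → true
  lot area ≥ 56872 sq ft: 87121 ≥ 56872 is true
  lot coverage = 79%: 24 == 79 is false
  in historic district: no → false
  NOT variance granted: yes → false
  proposed use ∈ {commercial, industrial}: mixed is not in the set → false
Combine:
[1.2] NOT true = false
[1] true OR false OR false = true
[2.2] NOT false = true
[2.3] NOT true = false
[2] false OR true OR false = true
[3.1] NOT true = false
[3] false OR true = true
[4.1] NOT true = false
[4.2] NOT true = false
[4] false OR false OR false = false
[5] false OR true = true
[6.1] NOT true = false
[6] false OR true = true
[7.1] NOT false = true
[7] true OR false = true
[root] true AND true AND true AND false AND true AND true AND true = false
Overall: false → denied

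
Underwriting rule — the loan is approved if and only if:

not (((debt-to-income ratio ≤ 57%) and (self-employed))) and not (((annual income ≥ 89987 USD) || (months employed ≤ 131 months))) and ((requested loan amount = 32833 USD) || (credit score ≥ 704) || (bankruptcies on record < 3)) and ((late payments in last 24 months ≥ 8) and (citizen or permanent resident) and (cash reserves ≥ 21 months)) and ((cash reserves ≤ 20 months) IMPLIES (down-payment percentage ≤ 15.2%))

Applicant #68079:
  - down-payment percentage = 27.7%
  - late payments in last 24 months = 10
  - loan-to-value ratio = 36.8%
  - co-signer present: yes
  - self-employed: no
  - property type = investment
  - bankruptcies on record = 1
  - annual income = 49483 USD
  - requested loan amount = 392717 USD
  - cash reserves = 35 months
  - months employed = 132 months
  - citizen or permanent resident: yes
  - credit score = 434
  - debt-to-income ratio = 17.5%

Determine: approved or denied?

Atomic conditions:
  debt-to-income ratio ≤ 57%: 17.5 ≤ 57 is true
  self-employed: no → false
  annual income ≥ 89987 USD: 49483 ≥ 89987 is false
  months employed ≤ 131 months: 132 ≤ 131 is false
  requested loan amount = 32833 USD: 392717 == 32833 is false
  credit score ≥ 704: 434 ≥ 704 is false
  bankruptcies on record < 3: 1 < 3 is true
  late payments in last 24 months ≥ 8: 10 ≥ 8 is true
  citizen or permanent resident: yes → true
  cash reserves ≥ 21 months: 35 ≥ 21 is true
  cash reserves ≤ 20 months: 35 ≤ 20 is false
  down-payment percentage ≤ 15.2%: 27.7 ≤ 15.2 is false
Combine:
[1.1] true AND false = false
[1] NOT false = true
[2.1] false OR false = false
[2] NOT false = true
[3] false OR false OR true = true
[4] true AND true AND true = true
[5] false → false (antecedent false ⇒ implication holds) = true
[root] true AND true AND true AND true AND true = true
Overall: true → approved

Approved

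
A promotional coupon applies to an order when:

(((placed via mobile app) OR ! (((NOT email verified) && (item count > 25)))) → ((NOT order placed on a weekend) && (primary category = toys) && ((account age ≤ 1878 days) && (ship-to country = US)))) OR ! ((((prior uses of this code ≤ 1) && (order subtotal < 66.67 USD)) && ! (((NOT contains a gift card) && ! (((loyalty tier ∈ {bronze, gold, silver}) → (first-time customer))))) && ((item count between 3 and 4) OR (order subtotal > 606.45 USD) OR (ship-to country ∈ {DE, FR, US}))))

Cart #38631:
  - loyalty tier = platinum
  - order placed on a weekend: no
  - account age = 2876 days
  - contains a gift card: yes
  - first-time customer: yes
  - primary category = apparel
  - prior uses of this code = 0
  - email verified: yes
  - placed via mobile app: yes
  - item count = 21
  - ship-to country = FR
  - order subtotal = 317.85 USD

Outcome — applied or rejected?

Applied

Atomic conditions:
  placed via mobile app: yes → true
  NOT email verified: yes → false
  item count > 25: 21 > 25 is false
  NOT order placed on a weekend: no → true
  primary category = toys: apparel == toys is false
  account age ≤ 1878 days: 2876 ≤ 1878 is false
  ship-to country = US: FR == US is false
  prior uses of this code ≤ 1: 0 ≤ 1 is true
  order subtotal < 66.67 USD: 317.85 < 66.67 is false
  NOT contains a gift card: yes → false
  loyalty tier ∈ {bronze, gold, silver}: platinum is not in the set → false
  first-time customer: yes → true
  item count between 3 and 4: 21 in [3, 4] is false
  order subtotal > 606.45 USD: 317.85 > 606.45 is false
  ship-to country ∈ {DE, FR, US}: FR is in the set → true
Combine:
[1.1.2.1] false AND false = false
[1.1.2] NOT false = true
[1.1] true OR true = true
[1.2.3] false AND false = false
[1.2] true AND false AND false = false
[1] true → false = false
[2.1.1] true AND false = false
[2.1.2.1.2.1] false → true (antecedent false ⇒ implication holds) = true
[2.1.2.1.2] NOT true = false
[2.1.2.1] false AND false = false
[2.1.2] NOT false = true
[2.1.3] false OR false OR true = true
[2.1] false AND true AND true = false
[2] NOT false = true
[root] false OR true = true
Overall: true → applied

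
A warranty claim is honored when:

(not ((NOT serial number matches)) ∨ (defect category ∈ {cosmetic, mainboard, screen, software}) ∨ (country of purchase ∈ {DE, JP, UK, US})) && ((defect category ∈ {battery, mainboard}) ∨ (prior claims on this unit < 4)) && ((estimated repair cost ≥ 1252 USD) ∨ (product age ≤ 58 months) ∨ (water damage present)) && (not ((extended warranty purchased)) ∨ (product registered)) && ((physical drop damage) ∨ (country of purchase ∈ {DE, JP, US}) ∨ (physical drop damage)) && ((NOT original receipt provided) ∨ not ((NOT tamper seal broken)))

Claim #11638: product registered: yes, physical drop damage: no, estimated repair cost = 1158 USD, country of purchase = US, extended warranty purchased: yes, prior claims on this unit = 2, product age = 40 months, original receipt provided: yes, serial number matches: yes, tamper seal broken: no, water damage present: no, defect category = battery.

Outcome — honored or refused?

Refused

Atomic conditions:
  NOT serial number matches: yes → false
  defect category ∈ {cosmetic, mainboard, screen, software}: battery is not in the set → false
  country of purchase ∈ {DE, JP, UK, US}: US is in the set → true
  defect category ∈ {battery, mainboard}: battery is in the set → true
  prior claims on this unit < 4: 2 < 4 is true
  estimated repair cost ≥ 1252 USD: 1158 ≥ 1252 is false
  product age ≤ 58 months: 40 ≤ 58 is true
  water damage present: no → false
  extended warranty purchased: yes → true
  product registered: yes → true
  physical drop damage: no → false
  country of purchase ∈ {DE, JP, US}: US is in the set → true
  NOT original receipt provided: yes → false
  NOT tamper seal broken: no → true
Combine:
[1.1] NOT false = true
[1] true OR false OR true = true
[2] true OR true = true
[3] false OR true OR false = true
[4.1] NOT true = false
[4] false OR true = true
[5] false OR true OR false = true
[6.2] NOT true = false
[6] false OR false = false
[root] true AND true AND true AND true AND true AND false = false
Overall: false → refused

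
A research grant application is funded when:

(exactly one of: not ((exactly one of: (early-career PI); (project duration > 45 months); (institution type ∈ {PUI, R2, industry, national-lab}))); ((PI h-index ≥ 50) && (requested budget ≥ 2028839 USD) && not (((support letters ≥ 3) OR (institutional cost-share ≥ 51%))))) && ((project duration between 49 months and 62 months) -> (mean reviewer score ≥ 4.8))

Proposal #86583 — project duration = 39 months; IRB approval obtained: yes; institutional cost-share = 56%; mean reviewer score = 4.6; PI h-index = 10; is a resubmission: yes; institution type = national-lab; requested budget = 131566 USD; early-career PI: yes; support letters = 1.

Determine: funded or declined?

Atomic conditions:
  early-career PI: yes → true
  project duration > 45 months: 39 > 45 is false
  institution type ∈ {PUI, R2, industry, national-lab}: national-lab is in the set → true
  PI h-index ≥ 50: 10 ≥ 50 is false
  requested budget ≥ 2028839 USD: 131566 ≥ 2028839 is false
  support letters ≥ 3: 1 ≥ 3 is false
  institutional cost-share ≥ 51%: 56 ≥ 51 is true
  project duration between 49 months and 62 months: 39 in [49, 62] is false
  mean reviewer score ≥ 4.8: 4.6 ≥ 4.8 is false
Combine:
[1.1.1] exactly-one(true, false, true) = false
[1.1] NOT false = true
[1.2.3.1] false OR true = true
[1.2.3] NOT true = false
[1.2] false AND false AND false = false
[1] exactly-one(true, false) = true
[2] false → false (antecedent false ⇒ implication holds) = true
[root] true AND true = true
Overall: true → funded

Funded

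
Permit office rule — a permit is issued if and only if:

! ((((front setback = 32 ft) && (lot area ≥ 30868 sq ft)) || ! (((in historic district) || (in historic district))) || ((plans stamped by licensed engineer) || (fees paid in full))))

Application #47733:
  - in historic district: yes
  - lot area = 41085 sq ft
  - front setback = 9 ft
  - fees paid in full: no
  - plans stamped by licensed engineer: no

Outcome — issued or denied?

Issued

Atomic conditions:
  front setback = 32 ft: 9 == 32 is false
  lot area ≥ 30868 sq ft: 41085 ≥ 30868 is true
  in historic district: yes → true
  plans stamped by licensed engineer: no → false
  fees paid in full: no → false
Combine:
[1.1] false AND true = false
[1.2.1] true OR true = true
[1.2] NOT true = false
[1.3] false OR false = false
[1] false OR false OR false = false
[root] NOT false = true
Overall: true → issued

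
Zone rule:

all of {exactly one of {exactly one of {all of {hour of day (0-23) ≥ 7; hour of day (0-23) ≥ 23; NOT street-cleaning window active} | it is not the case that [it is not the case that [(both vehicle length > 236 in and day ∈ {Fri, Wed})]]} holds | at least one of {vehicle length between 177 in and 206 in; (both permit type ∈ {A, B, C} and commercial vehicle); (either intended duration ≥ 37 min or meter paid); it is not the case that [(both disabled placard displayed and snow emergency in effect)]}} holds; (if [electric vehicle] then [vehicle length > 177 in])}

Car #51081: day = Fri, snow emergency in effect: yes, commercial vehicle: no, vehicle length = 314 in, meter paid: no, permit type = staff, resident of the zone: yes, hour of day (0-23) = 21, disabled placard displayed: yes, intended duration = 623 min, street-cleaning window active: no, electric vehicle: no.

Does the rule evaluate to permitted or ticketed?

Ticketed

Atomic conditions:
  hour of day (0-23) ≥ 7: 21 ≥ 7 is true
  hour of day (0-23) ≥ 23: 21 ≥ 23 is false
  NOT street-cleaning window active: no → true
  vehicle length > 236 in: 314 > 236 is true
  day ∈ {Fri, Wed}: Fri is in the set → true
  vehicle length between 177 in and 206 in: 314 in [177, 206] is false
  permit type ∈ {A, B, C}: staff is not in the set → false
  commercial vehicle: no → false
  intended duration ≥ 37 min: 623 ≥ 37 is true
  meter paid: no → false
  disabled placard displayed: yes → true
  snow emergency in effect: yes → true
  electric vehicle: no → false
  vehicle length > 177 in: 314 > 177 is true
Combine:
[1.1.1] true AND false AND true = false
[1.1.2.1.1] true AND true = true
[1.1.2.1] NOT true = false
[1.1.2] NOT false = true
[1.1] exactly-one(false, true) = true
[1.2.2] false AND false = false
[1.2.3] true OR false = true
[1.2.4.1] true AND true = true
[1.2.4] NOT true = false
[1.2] false OR false OR true OR false = true
[1] exactly-one(true, true) = false
[2] false → true (antecedent false ⇒ implication holds) = true
[root] false AND true = false
Overall: false → ticketed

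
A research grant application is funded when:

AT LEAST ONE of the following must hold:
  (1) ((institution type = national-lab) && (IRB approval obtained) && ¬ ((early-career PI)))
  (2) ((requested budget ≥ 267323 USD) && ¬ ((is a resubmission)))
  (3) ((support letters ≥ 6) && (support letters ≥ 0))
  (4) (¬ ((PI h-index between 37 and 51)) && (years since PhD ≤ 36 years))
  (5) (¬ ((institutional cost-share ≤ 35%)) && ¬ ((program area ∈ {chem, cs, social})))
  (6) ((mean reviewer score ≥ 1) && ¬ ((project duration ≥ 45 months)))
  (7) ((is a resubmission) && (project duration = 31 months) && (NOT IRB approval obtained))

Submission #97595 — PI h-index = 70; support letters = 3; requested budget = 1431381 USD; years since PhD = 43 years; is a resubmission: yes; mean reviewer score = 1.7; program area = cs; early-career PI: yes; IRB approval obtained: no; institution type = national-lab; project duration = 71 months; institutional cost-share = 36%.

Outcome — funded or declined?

Declined

Atomic conditions:
  institution type = national-lab: national-lab == national-lab is true
  IRB approval obtained: no → false
  early-career PI: yes → true
  requested budget ≥ 267323 USD: 1431381 ≥ 267323 is true
  is a resubmission: yes → true
  support letters ≥ 6: 3 ≥ 6 is false
  support letters ≥ 0: 3 ≥ 0 is true
  PI h-index between 37 and 51: 70 in [37, 51] is false
  years since PhD ≤ 36 years: 43 ≤ 36 is false
  institutional cost-share ≤ 35%: 36 ≤ 35 is false
  program area ∈ {chem, cs, social}: cs is in the set → true
  mean reviewer score ≥ 1: 1.7 ≥ 1 is true
  project duration ≥ 45 months: 71 ≥ 45 is true
  project duration = 31 months: 71 == 31 is false
  NOT IRB approval obtained: no → true
Combine:
[1.3] NOT true = false
[1] true AND false AND false = false
[2.2] NOT true = false
[2] true AND false = false
[3] false AND true = false
[4.1] NOT false = true
[4] true AND false = false
[5.1] NOT false = true
[5.2] NOT true = false
[5] true AND false = false
[6.2] NOT true = false
[6] true AND false = false
[7] true AND false AND true = false
[root] false OR false OR false OR false OR false OR false OR false = false
Overall: false → declined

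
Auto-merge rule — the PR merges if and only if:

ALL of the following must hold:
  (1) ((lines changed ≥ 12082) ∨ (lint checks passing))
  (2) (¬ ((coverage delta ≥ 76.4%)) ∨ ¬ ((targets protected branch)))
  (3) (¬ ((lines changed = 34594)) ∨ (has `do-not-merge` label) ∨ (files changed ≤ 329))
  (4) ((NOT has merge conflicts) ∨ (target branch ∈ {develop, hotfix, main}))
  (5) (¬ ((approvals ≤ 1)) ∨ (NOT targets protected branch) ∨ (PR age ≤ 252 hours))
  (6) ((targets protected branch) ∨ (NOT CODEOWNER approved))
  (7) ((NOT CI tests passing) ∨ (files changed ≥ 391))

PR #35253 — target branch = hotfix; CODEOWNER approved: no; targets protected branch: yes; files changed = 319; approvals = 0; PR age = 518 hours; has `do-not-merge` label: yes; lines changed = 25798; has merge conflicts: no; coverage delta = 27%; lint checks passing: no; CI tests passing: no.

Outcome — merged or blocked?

Blocked

Atomic conditions:
  lines changed ≥ 12082: 25798 ≥ 12082 is true
  lint checks passing: no → false
  coverage delta ≥ 76.4%: 27 ≥ 76.4 is false
  targets protected branch: yes → true
  lines changed = 34594: 25798 == 34594 is false
  has `do-not-merge` label: yes → true
  files changed ≤ 329: 319 ≤ 329 is true
  NOT has merge conflicts: no → true
  target branch ∈ {develop, hotfix, main}: hotfix is in the set → true
  approvals ≤ 1: 0 ≤ 1 is true
  NOT targets protected branch: yes → false
  PR age ≤ 252 hours: 518 ≤ 252 is false
  NOT CODEOWNER approved: no → true
  NOT CI tests passing: no → true
  files changed ≥ 391: 319 ≥ 391 is false
Combine:
[1] true OR false = true
[2.1] NOT false = true
[2.2] NOT true = false
[2] true OR false = true
[3.1] NOT false = true
[3] true OR true OR true = true
[4] true OR true = true
[5.1] NOT true = false
[5] false OR false OR false = false
[6] true OR true = true
[7] true OR false = true
[root] true AND true AND true AND true AND false AND true AND true = false
Overall: false → blocked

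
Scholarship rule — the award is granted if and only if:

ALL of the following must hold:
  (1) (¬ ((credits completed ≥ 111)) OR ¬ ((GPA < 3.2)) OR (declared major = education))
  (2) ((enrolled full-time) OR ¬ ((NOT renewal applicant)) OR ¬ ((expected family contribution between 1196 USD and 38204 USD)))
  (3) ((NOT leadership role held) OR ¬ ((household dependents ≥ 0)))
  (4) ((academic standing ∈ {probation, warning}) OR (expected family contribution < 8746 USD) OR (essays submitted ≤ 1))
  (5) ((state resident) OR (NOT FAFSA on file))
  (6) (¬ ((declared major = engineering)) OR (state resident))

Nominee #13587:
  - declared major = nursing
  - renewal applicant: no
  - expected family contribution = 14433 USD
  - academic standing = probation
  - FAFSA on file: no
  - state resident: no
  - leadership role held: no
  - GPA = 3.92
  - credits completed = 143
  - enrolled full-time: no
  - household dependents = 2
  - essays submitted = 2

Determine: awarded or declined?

Atomic conditions:
  credits completed ≥ 111: 143 ≥ 111 is true
  GPA < 3.2: 3.92 < 3.2 is false
  declared major = education: nursing == education is false
  enrolled full-time: no → false
  NOT renewal applicant: no → true
  expected family contribution between 1196 USD and 38204 USD: 14433 in [1196, 38204] is true
  NOT leadership role held: no → true
  household dependents ≥ 0: 2 ≥ 0 is true
  academic standing ∈ {probation, warning}: probation is in the set → true
  expected family contribution < 8746 USD: 14433 < 8746 is false
  essays submitted ≤ 1: 2 ≤ 1 is false
  state resident: no → false
  NOT FAFSA on file: no → true
  declared major = engineering: nursing == engineering is false
Combine:
[1.1] NOT true = false
[1.2] NOT false = true
[1] false OR true OR false = true
[2.2] NOT true = false
[2.3] NOT true = false
[2] false OR false OR false = false
[3.2] NOT true = false
[3] true OR false = true
[4] true OR false OR false = true
[5] false OR true = true
[6.1] NOT false = true
[6] true OR false = true
[root] true AND false AND true AND true AND true AND true = false
Overall: false → declined

Declined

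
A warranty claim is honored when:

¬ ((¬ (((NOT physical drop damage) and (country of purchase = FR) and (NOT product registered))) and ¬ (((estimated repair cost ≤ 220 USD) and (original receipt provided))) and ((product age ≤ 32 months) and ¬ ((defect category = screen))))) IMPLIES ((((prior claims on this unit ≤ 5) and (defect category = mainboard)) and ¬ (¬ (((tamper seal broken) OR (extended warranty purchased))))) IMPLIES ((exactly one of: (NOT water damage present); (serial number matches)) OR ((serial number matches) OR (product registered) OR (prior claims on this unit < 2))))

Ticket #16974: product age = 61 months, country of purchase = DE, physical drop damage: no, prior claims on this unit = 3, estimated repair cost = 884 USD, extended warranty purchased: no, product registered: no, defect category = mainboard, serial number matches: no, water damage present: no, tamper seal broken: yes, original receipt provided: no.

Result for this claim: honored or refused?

Atomic conditions:
  NOT physical drop damage: no → true
  country of purchase = FR: DE == FR is false
  NOT product registered: no → true
  estimated repair cost ≤ 220 USD: 884 ≤ 220 is false
  original receipt provided: no → false
  product age ≤ 32 months: 61 ≤ 32 is false
  defect category = screen: mainboard == screen is false
  prior claims on this unit ≤ 5: 3 ≤ 5 is true
  defect category = mainboard: mainboard == mainboard is true
  tamper seal broken: yes → true
  extended warranty purchased: no → false
  NOT water damage present: no → true
  serial number matches: no → false
  product registered: no → false
  prior claims on this unit < 2: 3 < 2 is false
Combine:
[1.1.1.1] true AND false AND true = false
[1.1.1] NOT false = true
[1.1.2.1] false AND false = false
[1.1.2] NOT false = true
[1.1.3.2] NOT false = true
[1.1.3] false AND true = false
[1.1] true AND true AND false = false
[1] NOT false = true
[2.1.1] true AND true = true
[2.1.2.1.1] true OR false = true
[2.1.2.1] NOT true = false
[2.1.2] NOT false = true
[2.1] true AND true = true
[2.2.1] exactly-one(true, false) = true
[2.2.2] false OR false OR false = false
[2.2] true OR false = true
[2] true → true = true
[root] true → true = true
Overall: true → honored

Honored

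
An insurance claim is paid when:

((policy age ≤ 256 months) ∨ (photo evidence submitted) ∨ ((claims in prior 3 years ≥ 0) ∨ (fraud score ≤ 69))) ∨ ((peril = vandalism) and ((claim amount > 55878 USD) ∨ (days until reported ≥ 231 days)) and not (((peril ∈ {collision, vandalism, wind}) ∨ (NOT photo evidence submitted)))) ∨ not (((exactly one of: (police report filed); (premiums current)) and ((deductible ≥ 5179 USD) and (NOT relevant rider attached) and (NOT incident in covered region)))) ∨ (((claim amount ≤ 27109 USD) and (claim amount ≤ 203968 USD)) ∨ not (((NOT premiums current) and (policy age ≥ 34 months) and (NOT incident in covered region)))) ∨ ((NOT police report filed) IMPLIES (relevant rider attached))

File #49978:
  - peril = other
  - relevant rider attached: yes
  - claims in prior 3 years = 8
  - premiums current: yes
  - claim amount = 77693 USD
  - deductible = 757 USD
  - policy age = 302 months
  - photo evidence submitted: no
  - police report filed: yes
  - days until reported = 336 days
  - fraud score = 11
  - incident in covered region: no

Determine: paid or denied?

Atomic conditions:
  policy age ≤ 256 months: 302 ≤ 256 is false
  photo evidence submitted: no → false
  claims in prior 3 years ≥ 0: 8 ≥ 0 is true
  fraud score ≤ 69: 11 ≤ 69 is true
  peril = vandalism: other == vandalism is false
  claim amount > 55878 USD: 77693 > 55878 is true
  days until reported ≥ 231 days: 336 ≥ 231 is true
  peril ∈ {collision, vandalism, wind}: other is not in the set → false
  NOT photo evidence submitted: no → true
  police report filed: yes → true
  premiums current: yes → true
  deductible ≥ 5179 USD: 757 ≥ 5179 is false
  NOT relevant rider attached: yes → false
  NOT incident in covered region: no → true
  claim amount ≤ 27109 USD: 77693 ≤ 27109 is false
  claim amount ≤ 203968 USD: 77693 ≤ 203968 is true
  NOT premiums current: yes → false
  policy age ≥ 34 months: 302 ≥ 34 is true
  NOT police report filed: yes → false
  relevant rider attached: yes → true
Combine:
[1.3] true OR true = true
[1] false OR false OR true = true
[2.2] true OR true = true
[2.3.1] false OR true = true
[2.3] NOT true = false
[2] false AND true AND false = false
[3.1.1] exactly-one(true, true) = false
[3.1.2] false AND false AND true = false
[3.1] false AND false = false
[3] NOT false = true
[4.1] false AND true = false
[4.2.1] false AND true AND true = false
[4.2] NOT false = true
[4] false OR true = true
[5] false → true (antecedent false ⇒ implication holds) = true
[root] true OR false OR true OR true OR true = true
Overall: true → paid

Paid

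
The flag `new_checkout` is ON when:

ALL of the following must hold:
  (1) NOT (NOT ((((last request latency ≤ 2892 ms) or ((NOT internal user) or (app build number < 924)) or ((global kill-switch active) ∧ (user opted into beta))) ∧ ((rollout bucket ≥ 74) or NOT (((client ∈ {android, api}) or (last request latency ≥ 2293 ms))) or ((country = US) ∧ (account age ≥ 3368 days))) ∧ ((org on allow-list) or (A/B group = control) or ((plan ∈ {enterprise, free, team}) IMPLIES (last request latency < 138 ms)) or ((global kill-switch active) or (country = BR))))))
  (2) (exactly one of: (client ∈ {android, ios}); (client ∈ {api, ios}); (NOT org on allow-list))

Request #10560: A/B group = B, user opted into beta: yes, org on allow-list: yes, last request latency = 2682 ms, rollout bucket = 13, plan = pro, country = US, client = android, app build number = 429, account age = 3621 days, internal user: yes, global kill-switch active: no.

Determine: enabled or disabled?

Atomic conditions:
  last request latency ≤ 2892 ms: 2682 ≤ 2892 is true
  NOT internal user: yes → false
  app build number < 924: 429 < 924 is true
  global kill-switch active: no → false
  user opted into beta: yes → true
  rollout bucket ≥ 74: 13 ≥ 74 is false
  client ∈ {android, api}: android is in the set → true
  last request latency ≥ 2293 ms: 2682 ≥ 2293 is true
  country = US: US == US is true
  account age ≥ 3368 days: 3621 ≥ 3368 is true
  org on allow-list: yes → true
  A/B group = control: B == control is false
  plan ∈ {enterprise, free, team}: pro is not in the set → false
  last request latency < 138 ms: 2682 < 138 is false
  country = BR: US == BR is false
  client ∈ {android, ios}: android is in the set → true
  client ∈ {api, ios}: android is not in the set → false
  NOT org on allow-list: yes → false
Combine:
[1.1.1.1.2] false OR true = true
[1.1.1.1.3] false AND true = false
[1.1.1.1] true OR true OR false = true
[1.1.1.2.2.1] true OR true = true
[1.1.1.2.2] NOT true = false
[1.1.1.2.3] true AND true = true
[1.1.1.2] false OR false OR true = true
[1.1.1.3.3] false → false (antecedent false ⇒ implication holds) = true
[1.1.1.3.4] false OR false = false
[1.1.1.3] true OR false OR true OR false = true
[1.1.1] true AND true AND true = true
[1.1] NOT true = false
[1] NOT false = true
[2] exactly-one(true, false, false) = true
[root] true AND true = true
Overall: true → enabled

Enabled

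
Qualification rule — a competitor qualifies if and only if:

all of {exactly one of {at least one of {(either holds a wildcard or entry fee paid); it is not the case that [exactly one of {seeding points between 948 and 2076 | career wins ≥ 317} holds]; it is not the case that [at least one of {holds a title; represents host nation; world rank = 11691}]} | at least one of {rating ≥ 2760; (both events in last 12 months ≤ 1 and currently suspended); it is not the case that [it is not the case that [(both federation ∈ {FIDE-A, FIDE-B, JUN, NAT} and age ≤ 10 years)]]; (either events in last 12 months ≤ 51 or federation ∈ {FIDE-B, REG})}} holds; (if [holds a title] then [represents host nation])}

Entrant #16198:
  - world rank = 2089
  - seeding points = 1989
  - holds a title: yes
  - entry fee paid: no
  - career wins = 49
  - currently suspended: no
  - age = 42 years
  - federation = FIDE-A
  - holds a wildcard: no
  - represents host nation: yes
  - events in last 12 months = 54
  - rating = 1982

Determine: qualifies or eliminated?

Atomic conditions:
  holds a wildcard: no → false
  entry fee paid: no → false
  seeding points between 948 and 2076: 1989 in [948, 2076] is true
  career wins ≥ 317: 49 ≥ 317 is false
  holds a title: yes → true
  represents host nation: yes → true
  world rank = 11691: 2089 == 11691 is false
  rating ≥ 2760: 1982 ≥ 2760 is false
  events in last 12 months ≤ 1: 54 ≤ 1 is false
  currently suspended: no → false
  federation ∈ {FIDE-A, FIDE-B, JUN, NAT}: FIDE-A is in the set → true
  age ≤ 10 years: 42 ≤ 10 is false
  events in last 12 months ≤ 51: 54 ≤ 51 is false
  federation ∈ {FIDE-B, REG}: FIDE-A is not in the set → false
Combine:
[1.1.1] false OR false = false
[1.1.2.1] exactly-one(true, false) = true
[1.1.2] NOT true = false
[1.1.3.1] true OR true OR false = true
[1.1.3] NOT true = false
[1.1] false OR false OR false = false
[1.2.2] false AND false = false
[1.2.3.1.1] true AND false = false
[1.2.3.1] NOT false = true
[1.2.3] NOT true = false
[1.2.4] false OR false = false
[1.2] false OR false OR false OR false = false
[1] exactly-one(false, false) = false
[2] true → true = true
[root] false AND true = false
Overall: false → eliminated

Eliminated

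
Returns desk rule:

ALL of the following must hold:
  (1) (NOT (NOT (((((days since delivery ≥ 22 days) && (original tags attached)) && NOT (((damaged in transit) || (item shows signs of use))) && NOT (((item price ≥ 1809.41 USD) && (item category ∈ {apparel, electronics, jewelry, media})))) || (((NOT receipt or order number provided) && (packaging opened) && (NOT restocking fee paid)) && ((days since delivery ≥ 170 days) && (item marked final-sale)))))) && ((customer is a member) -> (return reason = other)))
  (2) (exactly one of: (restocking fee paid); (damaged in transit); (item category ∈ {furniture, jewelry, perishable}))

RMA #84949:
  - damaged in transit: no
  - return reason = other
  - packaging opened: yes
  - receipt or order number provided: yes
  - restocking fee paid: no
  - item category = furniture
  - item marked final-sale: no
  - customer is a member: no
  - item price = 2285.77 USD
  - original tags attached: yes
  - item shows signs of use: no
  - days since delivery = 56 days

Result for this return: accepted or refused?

Accepted

Atomic conditions:
  days since delivery ≥ 22 days: 56 ≥ 22 is true
  original tags attached: yes → true
  damaged in transit: no → false
  item shows signs of use: no → false
  item price ≥ 1809.41 USD: 2285.77 ≥ 1809.41 is true
  item category ∈ {apparel, electronics, jewelry, media}: furniture is not in the set → false
  NOT receipt or order number provided: yes → false
  packaging opened: yes → true
  NOT restocking fee paid: no → true
  days since delivery ≥ 170 days: 56 ≥ 170 is false
  item marked final-sale: no → false
  customer is a member: no → false
  return reason = other: other == other is true
  restocking fee paid: no → false
  item category ∈ {furniture, jewelry, perishable}: furniture is in the set → true
Combine:
[1.1.1.1.1.1] true AND true = true
[1.1.1.1.1.2.1] false OR false = false
[1.1.1.1.1.2] NOT false = true
[1.1.1.1.1.3.1] true AND false = false
[1.1.1.1.1.3] NOT false = true
[1.1.1.1.1] true AND true AND true = true
[1.1.1.1.2.1] false AND true AND true = false
[1.1.1.1.2.2] false AND false = false
[1.1.1.1.2] false AND false = false
[1.1.1.1] true OR false = true
[1.1.1] NOT true = false
[1.1] NOT false = true
[1.2] false → true (antecedent false ⇒ implication holds) = true
[1] true AND true = true
[2] exactly-one(false, false, true) = true
[root] true AND true = true
Overall: true → accepted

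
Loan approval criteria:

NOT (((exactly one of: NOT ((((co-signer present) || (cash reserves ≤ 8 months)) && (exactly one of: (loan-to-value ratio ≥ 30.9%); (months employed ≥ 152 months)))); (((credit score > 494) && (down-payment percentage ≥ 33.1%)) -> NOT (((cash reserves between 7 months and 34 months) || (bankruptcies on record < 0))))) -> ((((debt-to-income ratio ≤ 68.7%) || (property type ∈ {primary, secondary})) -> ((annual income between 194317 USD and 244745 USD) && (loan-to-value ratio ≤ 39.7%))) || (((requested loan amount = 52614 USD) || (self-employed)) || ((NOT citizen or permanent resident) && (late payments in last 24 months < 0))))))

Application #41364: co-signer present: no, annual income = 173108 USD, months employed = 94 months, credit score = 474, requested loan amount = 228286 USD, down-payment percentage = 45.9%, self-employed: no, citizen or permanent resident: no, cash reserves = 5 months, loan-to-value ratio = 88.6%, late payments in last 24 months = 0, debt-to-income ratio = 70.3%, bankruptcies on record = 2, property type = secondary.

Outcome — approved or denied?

Atomic conditions:
  co-signer present: no → false
  cash reserves ≤ 8 months: 5 ≤ 8 is true
  loan-to-value ratio ≥ 30.9%: 88.6 ≥ 30.9 is true
  months employed ≥ 152 months: 94 ≥ 152 is false
  credit score > 494: 474 > 494 is false
  down-payment percentage ≥ 33.1%: 45.9 ≥ 33.1 is true
  cash reserves between 7 months and 34 months: 5 in [7, 34] is false
  bankruptcies on record < 0: 2 < 0 is false
  debt-to-income ratio ≤ 68.7%: 70.3 ≤ 68.7 is false
  property type ∈ {primary, secondary}: secondary is in the set → true
  annual income between 194317 USD and 244745 USD: 173108 in [194317, 244745] is false
  loan-to-value ratio ≤ 39.7%: 88.6 ≤ 39.7 is false
  requested loan amount = 52614 USD: 228286 == 52614 is false
  self-employed: no → false
  NOT citizen or permanent resident: no → true
  late payments in last 24 months < 0: 0 < 0 is false
Combine:
[1.1.1.1.1] false OR true = true
[1.1.1.1.2] exactly-one(true, false) = true
[1.1.1.1] true AND true = true
[1.1.1] NOT true = false
[1.1.2.1] false AND true = false
[1.1.2.2.1] false OR false = false
[1.1.2.2] NOT false = true
[1.1.2] false → true (antecedent false ⇒ implication holds) = true
[1.1] exactly-one(false, true) = true
[1.2.1.1] false OR true = true
[1.2.1.2] false AND false = false
[1.2.1] true → false = false
[1.2.2.1] false OR false = false
[1.2.2.2] true AND false = false
[1.2.2] false OR false = false
[1.2] false OR false = false
[1] true → false = false
[root] NOT false = true
Overall: true → approved

Approved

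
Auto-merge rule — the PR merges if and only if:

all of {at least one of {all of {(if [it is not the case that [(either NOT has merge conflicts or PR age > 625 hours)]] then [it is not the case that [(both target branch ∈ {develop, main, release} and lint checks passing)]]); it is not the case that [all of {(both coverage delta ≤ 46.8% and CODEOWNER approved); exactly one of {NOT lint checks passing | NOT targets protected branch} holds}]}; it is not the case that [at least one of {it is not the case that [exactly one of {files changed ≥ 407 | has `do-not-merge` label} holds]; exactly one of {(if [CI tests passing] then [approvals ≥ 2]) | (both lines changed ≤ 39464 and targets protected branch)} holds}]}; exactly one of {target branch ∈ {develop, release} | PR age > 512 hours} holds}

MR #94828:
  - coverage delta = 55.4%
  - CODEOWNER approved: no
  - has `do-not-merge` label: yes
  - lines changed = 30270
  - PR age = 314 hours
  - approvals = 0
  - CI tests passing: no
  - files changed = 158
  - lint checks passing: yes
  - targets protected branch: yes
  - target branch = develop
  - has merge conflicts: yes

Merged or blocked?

Merged

Atomic conditions:
  NOT has merge conflicts: yes → false
  PR age > 625 hours: 314 > 625 is false
  target branch ∈ {develop, main, release}: develop is in the set → true
  lint checks passing: yes → true
  coverage delta ≤ 46.8%: 55.4 ≤ 46.8 is false
  CODEOWNER approved: no → false
  NOT lint checks passing: yes → false
  NOT targets protected branch: yes → false
  files changed ≥ 407: 158 ≥ 407 is false
  has `do-not-merge` label: yes → true
  CI tests passing: no → false
  approvals ≥ 2: 0 ≥ 2 is false
  lines changed ≤ 39464: 30270 ≤ 39464 is true
  targets protected branch: yes → true
  target branch ∈ {develop, release}: develop is in the set → true
  PR age > 512 hours: 314 > 512 is false
Combine:
[1.1.1.1.1] false OR false = false
[1.1.1.1] NOT false = true
[1.1.1.2.1] true AND true = true
[1.1.1.2] NOT true = false
[1.1.1] true → false = false
[1.1.2.1.1] false AND false = false
[1.1.2.1.2] exactly-one(false, false) = false
[1.1.2.1] false AND false = false
[1.1.2] NOT false = true
[1.1] false AND true = false
[1.2.1.1.1] exactly-one(false, true) = true
[1.2.1.1] NOT true = false
[1.2.1.2.1] false → false (antecedent false ⇒ implication holds) = true
[1.2.1.2.2] true AND true = true
[1.2.1.2] exactly-one(true, true) = false
[1.2.1] false OR false = false
[1.2] NOT false = true
[1] false OR true = true
[2] exactly-one(true, false) = true
[root] true AND true = true
Overall: true → merged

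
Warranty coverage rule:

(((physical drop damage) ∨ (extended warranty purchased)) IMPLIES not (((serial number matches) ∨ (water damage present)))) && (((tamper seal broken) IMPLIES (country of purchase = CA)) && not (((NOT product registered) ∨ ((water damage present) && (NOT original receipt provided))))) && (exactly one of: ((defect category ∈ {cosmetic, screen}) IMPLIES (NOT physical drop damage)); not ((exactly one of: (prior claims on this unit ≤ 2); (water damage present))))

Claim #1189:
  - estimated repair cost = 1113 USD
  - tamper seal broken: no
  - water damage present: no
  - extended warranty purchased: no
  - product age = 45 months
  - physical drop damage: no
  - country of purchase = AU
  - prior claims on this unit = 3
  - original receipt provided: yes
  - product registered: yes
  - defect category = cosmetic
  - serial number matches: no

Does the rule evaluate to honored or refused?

Atomic conditions:
  physical drop damage: no → false
  extended warranty purchased: no → false
  serial number matches: no → false
  water damage present: no → false
  tamper seal broken: no → false
  country of purchase = CA: AU == CA is false
  NOT product registered: yes → false
  NOT original receipt provided: yes → false
  defect category ∈ {cosmetic, screen}: cosmetic is in the set → true
  NOT physical drop damage: no → true
  prior claims on this unit ≤ 2: 3 ≤ 2 is false
Combine:
[1.1] false OR false = false
[1.2.1] false OR false = false
[1.2] NOT false = true
[1] false → true (antecedent false ⇒ implication holds) = true
[2.1] false → false (antecedent false ⇒ implication holds) = true
[2.2.1.2] false AND false = false
[2.2.1] false OR false = false
[2.2] NOT false = true
[2] true AND true = true
[3.1] true → true = true
[3.2.1] exactly-one(false, false) = false
[3.2] NOT false = true
[3] exactly-one(true, true) = false
[root] true AND true AND false = false
Overall: false → refused

Refused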